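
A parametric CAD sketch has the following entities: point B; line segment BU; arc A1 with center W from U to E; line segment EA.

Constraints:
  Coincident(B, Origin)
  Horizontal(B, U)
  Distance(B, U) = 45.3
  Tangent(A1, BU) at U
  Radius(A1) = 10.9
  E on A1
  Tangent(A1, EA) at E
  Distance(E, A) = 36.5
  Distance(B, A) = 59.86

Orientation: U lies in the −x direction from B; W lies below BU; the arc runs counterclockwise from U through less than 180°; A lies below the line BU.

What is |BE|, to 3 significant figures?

57.1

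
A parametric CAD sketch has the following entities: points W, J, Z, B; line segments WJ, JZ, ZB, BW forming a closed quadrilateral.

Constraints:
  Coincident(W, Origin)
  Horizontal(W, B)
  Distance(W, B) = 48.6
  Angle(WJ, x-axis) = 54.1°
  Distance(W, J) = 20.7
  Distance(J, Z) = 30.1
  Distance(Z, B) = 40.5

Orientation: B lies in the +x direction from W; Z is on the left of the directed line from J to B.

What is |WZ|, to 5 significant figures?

50.611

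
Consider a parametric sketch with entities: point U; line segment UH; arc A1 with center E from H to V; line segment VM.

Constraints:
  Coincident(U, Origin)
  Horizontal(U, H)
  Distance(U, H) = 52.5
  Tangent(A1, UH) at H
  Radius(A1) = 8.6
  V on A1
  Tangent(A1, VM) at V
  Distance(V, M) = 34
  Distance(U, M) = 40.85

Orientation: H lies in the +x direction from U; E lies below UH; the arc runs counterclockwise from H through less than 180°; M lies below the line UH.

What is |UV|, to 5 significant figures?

45.600

Checks: |EV| = 8.600 ✓; ∠(EV, VM) = 90.00° ✓; |VM| = 34.00 ✓; |UM| = 40.85 ✓.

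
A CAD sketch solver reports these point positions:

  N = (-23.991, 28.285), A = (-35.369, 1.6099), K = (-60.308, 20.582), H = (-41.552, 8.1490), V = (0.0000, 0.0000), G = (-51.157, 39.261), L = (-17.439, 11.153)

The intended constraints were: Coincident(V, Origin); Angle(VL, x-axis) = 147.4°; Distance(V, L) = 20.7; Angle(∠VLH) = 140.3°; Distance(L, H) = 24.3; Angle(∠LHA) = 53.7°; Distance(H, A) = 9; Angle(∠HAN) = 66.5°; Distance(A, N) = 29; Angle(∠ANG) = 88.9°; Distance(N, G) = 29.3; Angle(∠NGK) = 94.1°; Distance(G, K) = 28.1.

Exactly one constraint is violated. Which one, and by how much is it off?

Distance(G, K) = 28.1 — off by 7.30.

V = (0.00, 0.00) ✓; VL at 147.4° ✓; |VL| = 20.70 ✓; ∠VLH = 140.3° ✓; |LH| = 24.30 ✓; ∠LHA = 53.70° ✓; |HA| = 8.999 ✓; ∠HAN = 66.50° ✓; |AN| = 29.00 ✓; ∠ANG = 88.90° ✓; |NG| = 29.30 ✓; ∠NGK = 94.10° ✓; |GK| = 20.80 ✗.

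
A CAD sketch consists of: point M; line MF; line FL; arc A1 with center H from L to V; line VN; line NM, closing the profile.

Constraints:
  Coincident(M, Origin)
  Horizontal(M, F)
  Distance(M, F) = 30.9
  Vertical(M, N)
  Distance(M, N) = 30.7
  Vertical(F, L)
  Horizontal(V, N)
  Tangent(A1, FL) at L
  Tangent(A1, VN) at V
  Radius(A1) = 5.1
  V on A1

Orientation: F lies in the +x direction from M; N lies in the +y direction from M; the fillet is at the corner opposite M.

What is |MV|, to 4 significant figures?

40.10

M is at the origin; M and F share the same y with |MF| = 30.9 and F on the +x side, so F = (30.90, 0.000). MN is vertical with |MN| = 30.7 and N on the +y side, so N = (0.000, 30.70). The virtual corner opposite M is at (30.90, 30.70). Since A1 is tangent to FL there, HL ⟂ FL and the tangent condition forces HV to be normal to VN, with radius 5.1, so the center H sits 5.1 in from both sides at H = (25.80, 25.60). That places the tangent points at L = (30.90, 25.60) on FL and V = (25.80, 30.70) on VN. Then |MV| = |V − M| = 40.10.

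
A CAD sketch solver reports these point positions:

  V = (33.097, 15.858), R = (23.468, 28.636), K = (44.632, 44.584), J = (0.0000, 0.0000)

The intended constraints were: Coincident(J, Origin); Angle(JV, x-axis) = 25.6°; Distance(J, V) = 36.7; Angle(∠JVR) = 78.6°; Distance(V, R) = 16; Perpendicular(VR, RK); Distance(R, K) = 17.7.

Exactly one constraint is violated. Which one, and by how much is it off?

Distance(R, K) = 17.7 — off by 8.80.

J = (0.00, 0.00) ✓; JV at 25.60° ✓; |JV| = 36.70 ✓; ∠JVR = 78.60° ✓; |VR| = 16.00 ✓; ∠(VR, RK) = 90.00° ✓; |RK| = 26.50 ✗.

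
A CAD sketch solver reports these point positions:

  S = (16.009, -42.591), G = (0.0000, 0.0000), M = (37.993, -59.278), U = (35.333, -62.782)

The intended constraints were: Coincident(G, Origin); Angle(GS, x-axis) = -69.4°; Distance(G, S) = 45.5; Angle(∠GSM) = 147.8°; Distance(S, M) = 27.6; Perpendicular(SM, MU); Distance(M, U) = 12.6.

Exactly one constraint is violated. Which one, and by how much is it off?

Distance(M, U) = 12.6 — off by 8.20.

G = (0.00, 0.00) ✓; GS at -69.40° ✓; |GS| = 45.50 ✓; ∠GSM = 147.8° ✓; |SM| = 27.60 ✓; ∠(SM, MU) = 90.00° ✓; |MU| = 4.399 ✗.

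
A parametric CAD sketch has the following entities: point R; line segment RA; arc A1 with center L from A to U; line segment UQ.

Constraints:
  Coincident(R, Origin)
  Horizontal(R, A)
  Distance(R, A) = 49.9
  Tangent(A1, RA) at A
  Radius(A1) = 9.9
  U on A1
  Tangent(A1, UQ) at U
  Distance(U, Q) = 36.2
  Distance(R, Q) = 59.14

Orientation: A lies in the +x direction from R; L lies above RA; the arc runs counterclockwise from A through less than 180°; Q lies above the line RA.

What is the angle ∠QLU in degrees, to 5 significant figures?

74.705°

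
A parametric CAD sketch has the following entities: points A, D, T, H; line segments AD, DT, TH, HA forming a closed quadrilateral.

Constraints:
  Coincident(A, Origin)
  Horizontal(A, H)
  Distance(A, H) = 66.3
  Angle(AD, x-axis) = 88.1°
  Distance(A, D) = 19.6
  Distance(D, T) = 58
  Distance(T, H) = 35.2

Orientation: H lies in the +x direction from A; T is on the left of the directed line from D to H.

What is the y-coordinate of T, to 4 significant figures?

33.91

Checks: |DT| = 58.00 ✓; |TH| = 35.20 ✓.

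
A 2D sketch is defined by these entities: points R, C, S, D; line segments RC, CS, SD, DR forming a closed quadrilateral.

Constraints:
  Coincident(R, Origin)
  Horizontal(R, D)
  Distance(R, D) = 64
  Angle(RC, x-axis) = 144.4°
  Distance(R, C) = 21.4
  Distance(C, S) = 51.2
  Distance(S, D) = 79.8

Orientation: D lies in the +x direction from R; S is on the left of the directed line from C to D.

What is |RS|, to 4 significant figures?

57.46

Checks: |CS| = 51.20 ✓; |SD| = 79.80 ✓.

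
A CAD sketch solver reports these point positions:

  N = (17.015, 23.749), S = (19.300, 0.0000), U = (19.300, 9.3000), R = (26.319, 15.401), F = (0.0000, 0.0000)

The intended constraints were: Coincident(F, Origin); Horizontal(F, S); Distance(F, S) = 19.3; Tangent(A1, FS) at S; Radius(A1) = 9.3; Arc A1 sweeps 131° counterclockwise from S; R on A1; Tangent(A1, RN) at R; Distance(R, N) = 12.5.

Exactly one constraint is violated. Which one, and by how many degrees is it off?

Tangent(A1, RN) at R — off by 7.10°.

F = (0.00, 0.00) ✓; F.y = 0.00, S.y = 0.00 ✓; |FS| = 19.30 ✓; ∠(US, SF) = 90.00° ✓; |US| = 9.300 ✓; bearing(U→R) − bearing(U→S) = 131.0° ✓; |UR| = 9.300 ✓; ∠(UR, RN) = 82.90° ✗; |RN| = 12.50 ✓.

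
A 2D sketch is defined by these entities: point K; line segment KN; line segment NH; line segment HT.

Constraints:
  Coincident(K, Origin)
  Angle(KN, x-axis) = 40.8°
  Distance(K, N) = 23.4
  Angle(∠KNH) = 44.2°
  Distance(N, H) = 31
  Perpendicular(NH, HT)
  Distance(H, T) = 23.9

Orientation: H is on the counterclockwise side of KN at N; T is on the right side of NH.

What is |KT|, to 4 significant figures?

42.66

K is at the origin; KN runs at 40.8° with length 23.4, so N = 23.4·(cos 40.8°, sin 40.8°) = (17.71, 15.29). ∠KNH = 44.2°, so NH runs at 40.8° + (180° − 44.2°) = 176.6° from the x-axis; with |NH| = 31.0, H = N + 31.0·(cos 176.6°, sin 176.6°) = (-13.23, 17.13). NH is perpendicular to HT; with |HT| = 23.9 on the right of NH, T = H + 23.9·(0.05931, 0.9982) = (-11.81, 40.99). Then |KT| = |T − K| = 42.66.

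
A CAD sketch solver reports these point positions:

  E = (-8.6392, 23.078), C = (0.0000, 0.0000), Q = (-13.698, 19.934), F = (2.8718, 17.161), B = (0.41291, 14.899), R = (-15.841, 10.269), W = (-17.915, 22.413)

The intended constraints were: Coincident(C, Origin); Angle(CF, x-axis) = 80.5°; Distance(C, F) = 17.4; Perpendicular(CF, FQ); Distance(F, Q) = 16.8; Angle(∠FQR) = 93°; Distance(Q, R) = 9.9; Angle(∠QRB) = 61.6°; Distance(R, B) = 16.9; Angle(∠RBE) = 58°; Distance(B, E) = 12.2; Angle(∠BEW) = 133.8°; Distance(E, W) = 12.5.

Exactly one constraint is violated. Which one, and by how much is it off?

Distance(E, W) = 12.5 — off by 3.20.

C = (0.00, 0.00) ✓; CF at 80.50° ✓; |CF| = 17.40 ✓; ∠(CF, FQ) = 90.00° ✓; |FQ| = 16.80 ✓; ∠FQR = 93.00° ✓; |QR| = 9.900 ✓; ∠QRB = 61.60° ✓; |RB| = 16.90 ✓; ∠RBE = 58.00° ✓; |BE| = 12.20 ✓; ∠BEW = 133.8° ✓; |EW| = 9.300 ✗.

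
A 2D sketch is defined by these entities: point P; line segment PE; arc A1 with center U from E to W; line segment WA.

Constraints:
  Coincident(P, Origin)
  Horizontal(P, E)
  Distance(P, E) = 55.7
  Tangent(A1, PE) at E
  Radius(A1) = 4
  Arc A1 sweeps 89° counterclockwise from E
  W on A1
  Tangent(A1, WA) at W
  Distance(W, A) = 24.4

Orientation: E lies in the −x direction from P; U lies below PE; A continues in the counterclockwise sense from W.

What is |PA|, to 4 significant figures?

66.46

P is at the origin; PE is horizontal with |PE| = 55.7 and E on the −x side, so E = (-55.70, 0.000). Since A1 is tangent to PE there, UE ⟂ PE, so U = E + (0, -4) = (-55.70, -4.000). On A1, E sits at bearing 90° from U; an 89° counterclockwise sweep puts W at bearing 179°, so W = U + 4.0·(cos 179°, sin 179°) = (-59.70, -3.930). A1 meets WA tangentially, so UW is at right angles to WA, so WA runs along (−sin 179°, cos 179°); with |WA| = 24.4, A = (-60.13, -28.33). Then |PA| = |A − P| = 66.46.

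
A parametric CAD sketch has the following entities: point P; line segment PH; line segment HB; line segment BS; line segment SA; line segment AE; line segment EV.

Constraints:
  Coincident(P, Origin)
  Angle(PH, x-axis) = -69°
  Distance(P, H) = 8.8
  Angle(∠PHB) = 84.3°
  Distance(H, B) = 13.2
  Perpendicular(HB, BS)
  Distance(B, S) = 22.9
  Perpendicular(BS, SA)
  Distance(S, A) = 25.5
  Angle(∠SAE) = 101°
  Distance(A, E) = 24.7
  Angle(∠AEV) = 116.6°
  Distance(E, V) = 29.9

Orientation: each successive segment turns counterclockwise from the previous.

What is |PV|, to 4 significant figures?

28.93

P is at the origin; PH runs at -69.0° with length 8.8, so H = (3.154, -8.216). ∠PHB = 84.3° gives HB at 26.70° from the x-axis; with |HB| = 13.2, B = (14.95, -2.284). HB ⟂ BS, so BS runs at 116.7°; with |BS| = 22.9, S = (4.657, 18.17). BS is perpendicular to SA, so SA runs at -153.3°; with |SA| = 25.5, A = (-18.12, 6.716). ∠SAE = 101.0° gives AE at -74.30° from the x-axis; with |AE| = 24.7, E = (-11.44, -17.06). ∠AEV = 116.6° gives EV at -10.90° from the x-axis; with |EV| = 29.9, V = (17.92, -22.72). Then |PV| = |V − P| = 28.93.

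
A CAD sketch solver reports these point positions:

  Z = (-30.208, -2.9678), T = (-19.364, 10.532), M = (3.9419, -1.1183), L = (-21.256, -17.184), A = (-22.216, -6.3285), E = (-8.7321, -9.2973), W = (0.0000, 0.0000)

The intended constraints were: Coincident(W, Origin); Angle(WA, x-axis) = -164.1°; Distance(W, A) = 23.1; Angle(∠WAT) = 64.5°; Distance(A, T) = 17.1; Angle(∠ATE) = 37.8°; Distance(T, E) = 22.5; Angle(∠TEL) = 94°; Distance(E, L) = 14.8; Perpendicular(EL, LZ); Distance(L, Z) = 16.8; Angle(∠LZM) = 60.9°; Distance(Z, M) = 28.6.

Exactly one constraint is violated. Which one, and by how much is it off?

Distance(Z, M) = 28.6 — off by 5.60.

W = (0.00, 0.00) ✓; WA at -164.1° ✓; |WA| = 23.10 ✓; ∠WAT = 64.50° ✓; |AT| = 17.10 ✓; ∠ATE = 37.80° ✓; |TE| = 22.50 ✓; ∠TEL = 94.00° ✓; |EL| = 14.80 ✓; ∠(EL, LZ) = 90.00° ✓; |LZ| = 16.80 ✓; ∠LZM = 60.90° ✓; |ZM| = 34.20 ✗.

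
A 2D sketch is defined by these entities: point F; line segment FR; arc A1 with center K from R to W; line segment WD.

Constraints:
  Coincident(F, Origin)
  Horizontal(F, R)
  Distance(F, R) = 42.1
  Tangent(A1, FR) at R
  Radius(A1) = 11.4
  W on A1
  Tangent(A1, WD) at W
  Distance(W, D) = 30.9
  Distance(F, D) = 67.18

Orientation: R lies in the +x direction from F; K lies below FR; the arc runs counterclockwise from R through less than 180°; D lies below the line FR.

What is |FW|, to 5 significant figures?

37.745

Checks: |FR| = 42.10 ✓; |KW| = 11.40 ✓; ∠(KW, WD) = 90.00° ✓; |WD| = 30.90 ✓; |FD| = 67.18 ✓.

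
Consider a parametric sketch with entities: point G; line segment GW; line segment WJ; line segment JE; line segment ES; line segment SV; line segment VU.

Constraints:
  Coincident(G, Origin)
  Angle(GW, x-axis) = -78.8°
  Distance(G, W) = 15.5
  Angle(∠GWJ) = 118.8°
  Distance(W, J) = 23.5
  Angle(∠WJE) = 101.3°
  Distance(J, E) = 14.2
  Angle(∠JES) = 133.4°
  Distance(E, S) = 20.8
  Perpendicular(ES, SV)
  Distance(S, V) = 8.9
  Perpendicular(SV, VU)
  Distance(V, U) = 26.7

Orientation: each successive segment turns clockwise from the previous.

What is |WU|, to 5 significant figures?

22.776

The perpendicularity gives SV at right angles to ES, so SV runs at 4.7000°; with |SV| = 8.9, V = (-18.908, 0.027442). The perpendicularity gives VU at right angles to SV, so VU runs at -85.300°; with |VU| = 26.7, U = (-16.720, -26.583). Then |WU| = |U − W| = 22.776.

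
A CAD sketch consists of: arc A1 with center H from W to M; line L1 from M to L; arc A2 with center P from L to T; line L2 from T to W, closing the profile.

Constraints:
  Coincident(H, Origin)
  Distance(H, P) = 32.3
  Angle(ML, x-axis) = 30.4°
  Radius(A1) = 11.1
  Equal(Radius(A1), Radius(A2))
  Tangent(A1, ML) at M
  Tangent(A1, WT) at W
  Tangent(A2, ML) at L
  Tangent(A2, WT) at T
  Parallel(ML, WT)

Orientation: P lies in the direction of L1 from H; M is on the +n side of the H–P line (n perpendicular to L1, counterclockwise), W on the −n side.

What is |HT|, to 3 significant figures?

34.2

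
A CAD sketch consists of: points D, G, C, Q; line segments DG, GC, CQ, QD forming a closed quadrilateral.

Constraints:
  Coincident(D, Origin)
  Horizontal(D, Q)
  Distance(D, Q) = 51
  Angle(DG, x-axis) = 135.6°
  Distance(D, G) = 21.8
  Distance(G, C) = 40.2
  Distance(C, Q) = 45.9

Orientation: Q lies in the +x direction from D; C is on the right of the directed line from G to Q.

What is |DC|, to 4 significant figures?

18.98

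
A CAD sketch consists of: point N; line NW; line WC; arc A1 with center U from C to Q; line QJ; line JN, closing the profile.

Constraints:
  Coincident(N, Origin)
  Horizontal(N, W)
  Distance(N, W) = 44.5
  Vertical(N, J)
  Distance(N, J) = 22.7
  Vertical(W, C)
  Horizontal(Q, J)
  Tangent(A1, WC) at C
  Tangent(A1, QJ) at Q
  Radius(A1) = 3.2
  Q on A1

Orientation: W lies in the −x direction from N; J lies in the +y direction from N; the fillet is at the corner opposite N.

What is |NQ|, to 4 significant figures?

47.13

N is at the origin; N and W share the same y with |NW| = 44.5 and W on the −x side, so W = (-44.50, 0.000). N and J share the same x with |NJ| = 22.7 and J on the +y side, so J = (0.000, 22.70). The virtual corner opposite N is at (-44.50, 22.70). Tangency of A1 to WC means the radius UC is perpendicular to WC and the tangent condition forces UQ to be normal to QJ, with radius 3.2, so the center U sits 3.2 in from both sides at U = (-41.30, 19.50). That places the tangent points at C = (-44.50, 19.50) on WC and Q = (-41.30, 22.70) on QJ. Then |NQ| = |Q − N| = 47.13.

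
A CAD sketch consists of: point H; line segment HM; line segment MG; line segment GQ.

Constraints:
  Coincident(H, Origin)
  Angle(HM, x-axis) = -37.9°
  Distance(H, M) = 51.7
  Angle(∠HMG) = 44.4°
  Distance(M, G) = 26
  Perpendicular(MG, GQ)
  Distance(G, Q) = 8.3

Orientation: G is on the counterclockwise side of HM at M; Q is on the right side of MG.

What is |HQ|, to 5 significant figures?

45.798

∠HMG = 44.4°, so MG runs at -37.9° + (180° − 44.4°) = 97.700° from the x-axis; with |MG| = 26.0, G = M + 26.0·(cos 97.700°, sin 97.700°) = (37.312, -5.9930). MG is perpendicular to GQ; with |GQ| = 8.3 on the right of MG, Q = G + 8.3·(0.99098, 0.13399) = (45.537, -4.8809). Then |HQ| = |Q − H| = 45.798.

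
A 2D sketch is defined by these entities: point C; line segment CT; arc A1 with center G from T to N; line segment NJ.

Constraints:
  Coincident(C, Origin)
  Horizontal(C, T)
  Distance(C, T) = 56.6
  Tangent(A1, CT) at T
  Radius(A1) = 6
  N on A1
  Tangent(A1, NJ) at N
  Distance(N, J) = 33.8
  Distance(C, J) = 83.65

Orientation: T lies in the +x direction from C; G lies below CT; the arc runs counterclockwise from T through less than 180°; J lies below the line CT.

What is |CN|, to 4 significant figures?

53.38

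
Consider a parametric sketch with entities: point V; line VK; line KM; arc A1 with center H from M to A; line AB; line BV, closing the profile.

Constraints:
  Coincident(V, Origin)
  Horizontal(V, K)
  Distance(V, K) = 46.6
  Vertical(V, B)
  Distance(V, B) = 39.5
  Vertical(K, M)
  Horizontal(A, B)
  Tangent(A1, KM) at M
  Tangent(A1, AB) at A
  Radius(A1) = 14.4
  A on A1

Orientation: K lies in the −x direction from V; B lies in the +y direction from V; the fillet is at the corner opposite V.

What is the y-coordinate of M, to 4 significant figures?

25.10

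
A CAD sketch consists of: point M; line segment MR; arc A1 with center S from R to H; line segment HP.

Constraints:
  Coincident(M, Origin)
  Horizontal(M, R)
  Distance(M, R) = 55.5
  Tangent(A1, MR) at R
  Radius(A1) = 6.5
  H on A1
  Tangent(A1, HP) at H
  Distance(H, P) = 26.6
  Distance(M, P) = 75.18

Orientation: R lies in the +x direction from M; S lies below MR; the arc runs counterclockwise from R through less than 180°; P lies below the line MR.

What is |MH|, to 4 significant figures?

51.87

M is at the origin; M and R share the same y with |MR| = 55.5 and R on the +x side, so R = (55.50, 0.000). The tangent condition forces SR to be normal to MR, so S = R + (0, -6.5) = (55.50, -6.500). Since SH ⟂ HP (tangency), |SP| = √(6.5² + 26.6²) = 27.38 regardless of where H sits on A1. So P lies on both circle(M, 75.18) and circle(S, 27.38); the below-MR intersection is P = (68.73, -30.48). H is the foot of the tangent from P: H = (50.72, -10.90).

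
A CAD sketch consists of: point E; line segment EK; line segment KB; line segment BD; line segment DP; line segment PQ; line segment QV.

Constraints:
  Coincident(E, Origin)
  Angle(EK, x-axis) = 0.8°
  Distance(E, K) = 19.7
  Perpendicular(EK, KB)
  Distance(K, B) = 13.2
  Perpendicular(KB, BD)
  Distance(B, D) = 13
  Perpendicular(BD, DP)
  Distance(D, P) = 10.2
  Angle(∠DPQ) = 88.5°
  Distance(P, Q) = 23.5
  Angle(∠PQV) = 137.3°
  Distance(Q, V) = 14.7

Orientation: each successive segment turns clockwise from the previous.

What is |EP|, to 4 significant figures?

7.341

KB is perpendicular to BD, so BD runs at -179.2°; with |BD| = 13.0, D = (6.884, -13.11). BD is perpendicular to DP, so DP runs at 90.80°; with |DP| = 10.2, P = (6.741, -2.906). Then |EP| = |P − E| = 7.341.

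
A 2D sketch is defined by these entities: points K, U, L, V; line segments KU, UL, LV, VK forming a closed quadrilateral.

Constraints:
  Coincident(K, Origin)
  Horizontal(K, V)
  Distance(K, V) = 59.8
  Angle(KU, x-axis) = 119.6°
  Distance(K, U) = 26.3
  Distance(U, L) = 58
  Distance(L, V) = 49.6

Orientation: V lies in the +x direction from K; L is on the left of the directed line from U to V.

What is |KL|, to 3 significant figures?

60.9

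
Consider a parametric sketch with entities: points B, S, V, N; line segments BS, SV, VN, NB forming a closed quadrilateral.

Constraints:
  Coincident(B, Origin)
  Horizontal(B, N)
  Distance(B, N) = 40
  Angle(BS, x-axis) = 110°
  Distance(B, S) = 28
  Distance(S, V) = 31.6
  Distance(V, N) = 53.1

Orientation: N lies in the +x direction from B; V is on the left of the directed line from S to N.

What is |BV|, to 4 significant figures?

48.88

Checks: |SV| = 31.60 ✓; |VN| = 53.10 ✓.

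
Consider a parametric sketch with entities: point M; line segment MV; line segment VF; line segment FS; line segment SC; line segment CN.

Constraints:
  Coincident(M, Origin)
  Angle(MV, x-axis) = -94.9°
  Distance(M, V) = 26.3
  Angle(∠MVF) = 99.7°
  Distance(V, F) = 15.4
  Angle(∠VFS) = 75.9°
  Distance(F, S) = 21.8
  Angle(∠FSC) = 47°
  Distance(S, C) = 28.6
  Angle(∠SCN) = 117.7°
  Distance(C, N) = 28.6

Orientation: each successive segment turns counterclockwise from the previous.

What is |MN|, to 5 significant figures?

55.267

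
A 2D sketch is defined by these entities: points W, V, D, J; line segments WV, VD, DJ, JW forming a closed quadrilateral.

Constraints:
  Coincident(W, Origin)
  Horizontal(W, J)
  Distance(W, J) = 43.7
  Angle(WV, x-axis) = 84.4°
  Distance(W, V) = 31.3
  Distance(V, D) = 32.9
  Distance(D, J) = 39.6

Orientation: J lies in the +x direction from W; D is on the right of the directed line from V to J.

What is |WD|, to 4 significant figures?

4.486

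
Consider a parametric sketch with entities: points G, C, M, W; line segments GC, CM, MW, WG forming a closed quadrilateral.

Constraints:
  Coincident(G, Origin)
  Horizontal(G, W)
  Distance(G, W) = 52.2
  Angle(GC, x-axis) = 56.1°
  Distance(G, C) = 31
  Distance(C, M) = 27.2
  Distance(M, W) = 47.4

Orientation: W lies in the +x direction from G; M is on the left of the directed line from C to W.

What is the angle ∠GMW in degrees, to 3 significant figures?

58.4°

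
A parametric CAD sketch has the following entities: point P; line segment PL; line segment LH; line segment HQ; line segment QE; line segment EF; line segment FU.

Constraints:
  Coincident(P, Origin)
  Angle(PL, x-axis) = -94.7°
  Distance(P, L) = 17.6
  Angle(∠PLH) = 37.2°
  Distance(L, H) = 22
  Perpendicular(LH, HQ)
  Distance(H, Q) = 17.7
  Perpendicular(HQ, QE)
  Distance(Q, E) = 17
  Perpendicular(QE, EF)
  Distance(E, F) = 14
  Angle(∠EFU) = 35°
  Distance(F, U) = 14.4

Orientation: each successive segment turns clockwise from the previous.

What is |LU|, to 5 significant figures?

20.394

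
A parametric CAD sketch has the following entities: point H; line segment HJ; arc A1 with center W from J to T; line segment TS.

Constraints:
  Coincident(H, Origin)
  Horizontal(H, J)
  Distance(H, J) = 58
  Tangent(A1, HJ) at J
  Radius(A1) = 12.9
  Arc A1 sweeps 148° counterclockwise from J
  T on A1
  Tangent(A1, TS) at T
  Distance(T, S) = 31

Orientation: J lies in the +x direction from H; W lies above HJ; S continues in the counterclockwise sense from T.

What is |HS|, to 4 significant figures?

55.74

H is at the origin; H and J share the same y with |HJ| = 58.0 and J on the +x side, so J = (58.00, 0.000). The tangent condition forces WJ to be normal to HJ, so W = J + (0, 12.9) = (58.00, 12.90). On A1, J sits at bearing -90° from W; a 148° counterclockwise sweep puts T at bearing 58°, so T = W + 12.9·(cos 58°, sin 58°) = (64.84, 23.84). Tangency of A1 to TS means the radius WT is perpendicular to TS, so TS runs along (−sin 58°, cos 58°); with |TS| = 31.0, S = (38.55, 40.27). Then |HS| = |S − H| = 55.74.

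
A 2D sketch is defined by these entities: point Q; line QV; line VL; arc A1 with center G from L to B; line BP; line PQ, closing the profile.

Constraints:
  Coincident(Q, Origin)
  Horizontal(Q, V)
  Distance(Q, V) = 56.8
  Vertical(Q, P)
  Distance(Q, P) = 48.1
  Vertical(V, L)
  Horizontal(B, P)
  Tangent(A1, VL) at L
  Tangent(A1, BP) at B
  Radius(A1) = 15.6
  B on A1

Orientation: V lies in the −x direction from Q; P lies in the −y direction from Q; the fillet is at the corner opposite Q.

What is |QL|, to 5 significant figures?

65.441

Q is at the origin; Q and V share the same y with |QV| = 56.8 and V on the −x side, so V = (-56.800, 0.0000). QP is vertical with |QP| = 48.1 and P on the −y side, so P = (0.0000, -48.100). The virtual corner opposite Q is at (-56.800, -48.100). The tangent condition forces GL to be normal to VL and tangency of A1 to BP means the radius GB is perpendicular to BP, with radius 15.6, so the center G sits 15.6 in from both sides at G = (-41.200, -32.500). That places the tangent points at L = (-56.800, -32.500) on VL and B = (-41.200, -48.100) on BP. Then |QL| = |L − Q| = 65.441.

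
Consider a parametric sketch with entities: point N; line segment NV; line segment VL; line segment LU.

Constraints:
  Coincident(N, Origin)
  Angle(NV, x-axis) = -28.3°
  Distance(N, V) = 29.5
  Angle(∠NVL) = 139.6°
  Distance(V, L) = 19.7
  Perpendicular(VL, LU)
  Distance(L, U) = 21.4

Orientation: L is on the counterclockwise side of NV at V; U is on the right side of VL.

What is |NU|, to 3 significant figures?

58.5

N is at the origin; NV runs at -28.3° with length 29.5, so V = 29.5·(cos -28.3°, sin -28.3°) = (26.0, -14.0). ∠NVL = 139.6°, so VL runs at -28.3° + (180° − 139.6°) = 12.1° from the x-axis; with |VL| = 19.7, L = V + 19.7·(cos 12.1°, sin 12.1°) = (45.2, -9.86). The perpendicularity gives LU at right angles to VL; with |LU| = 21.4 on the right of VL, U = L + 21.4·(0.210, -0.978) = (49.7, -30.8). Then |NU| = |U − N| = 58.5.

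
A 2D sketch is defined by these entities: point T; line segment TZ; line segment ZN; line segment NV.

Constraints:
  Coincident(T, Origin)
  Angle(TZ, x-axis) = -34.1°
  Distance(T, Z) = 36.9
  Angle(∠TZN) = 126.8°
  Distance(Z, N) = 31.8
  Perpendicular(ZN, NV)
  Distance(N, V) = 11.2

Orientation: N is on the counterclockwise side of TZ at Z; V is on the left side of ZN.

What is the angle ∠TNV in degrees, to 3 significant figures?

61.3°

T is at the origin; TZ runs at -34.1° with length 36.9, so Z = 36.9·(cos -34.1°, sin -34.1°) = (30.6, -20.7). ∠TZN = 126.8°, so ZN runs at -34.1° + (180° − 126.8°) = 19.1° from the x-axis; with |ZN| = 31.8, N = Z + 31.8·(cos 19.1°, sin 19.1°) = (60.6, -10.3). ZN is perpendicular to NV; with |NV| = 11.2 on the left of ZN, V = N + 11.2·(-0.327, 0.945) = (56.9, 0.301). Then cos ∠TNV = NT·NV / (|NT||NV|), giving 61.3°.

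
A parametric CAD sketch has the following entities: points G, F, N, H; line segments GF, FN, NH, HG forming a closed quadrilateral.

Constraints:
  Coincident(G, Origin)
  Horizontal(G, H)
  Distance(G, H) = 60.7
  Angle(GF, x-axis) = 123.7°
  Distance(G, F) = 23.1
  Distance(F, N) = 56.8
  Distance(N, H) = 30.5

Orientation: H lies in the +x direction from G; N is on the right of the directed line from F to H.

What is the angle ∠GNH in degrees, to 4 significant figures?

131.0°

Checks: |FN| = 56.80 ✓; |NH| = 30.50 ✓.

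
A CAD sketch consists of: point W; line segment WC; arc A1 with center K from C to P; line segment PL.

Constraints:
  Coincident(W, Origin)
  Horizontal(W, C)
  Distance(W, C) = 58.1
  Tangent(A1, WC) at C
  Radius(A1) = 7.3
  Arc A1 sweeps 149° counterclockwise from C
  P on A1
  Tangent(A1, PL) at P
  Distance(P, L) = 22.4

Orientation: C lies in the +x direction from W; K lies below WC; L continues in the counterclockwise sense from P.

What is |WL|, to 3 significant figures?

77.7

On A1, C sits at bearing 90° from K; a 149° counterclockwise sweep puts P at bearing 239°, so P = K + 7.3·(cos 239°, sin 239°) = (54.3, -13.6). A1 meets PL tangentially, so KP is at right angles to PL, so PL runs along (−sin 239°, cos 239°); with |PL| = 22.4, L = (73.5, -25.1). Then |WL| = |L − W| = 77.7.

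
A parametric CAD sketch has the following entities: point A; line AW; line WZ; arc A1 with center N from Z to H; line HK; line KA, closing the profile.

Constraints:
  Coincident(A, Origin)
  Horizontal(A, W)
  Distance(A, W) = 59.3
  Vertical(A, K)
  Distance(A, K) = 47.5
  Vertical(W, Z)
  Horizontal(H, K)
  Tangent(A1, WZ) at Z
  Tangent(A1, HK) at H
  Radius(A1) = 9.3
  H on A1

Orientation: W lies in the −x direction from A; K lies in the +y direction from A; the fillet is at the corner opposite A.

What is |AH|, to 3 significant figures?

69.0

A is at the origin; AW is horizontal with |AW| = 59.3 and W on the −x side, so W = (-59.3, 0.00). AK is vertical with |AK| = 47.5 and K on the +y side, so K = (0.00, 47.5). The virtual corner opposite A is at (-59.3, 47.5). A1 meets WZ tangentially, so NZ is at right angles to WZ and tangency of A1 to HK means the radius NH is perpendicular to HK, with radius 9.3, so the center N sits 9.3 in from both sides at N = (-50.0, 38.2). That places the tangent points at Z = (-59.3, 38.2) on WZ and H = (-50.0, 47.5) on HK. Then |AH| = |H − A| = 69.0.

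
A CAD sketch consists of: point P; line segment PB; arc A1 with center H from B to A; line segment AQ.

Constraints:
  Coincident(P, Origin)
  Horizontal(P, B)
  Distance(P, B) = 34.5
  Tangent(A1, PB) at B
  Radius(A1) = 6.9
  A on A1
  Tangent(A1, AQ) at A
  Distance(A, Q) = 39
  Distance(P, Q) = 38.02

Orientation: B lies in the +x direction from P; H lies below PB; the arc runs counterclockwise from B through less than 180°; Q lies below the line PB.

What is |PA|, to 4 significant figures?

28.76

P is at the origin; P and B share the same y with |PB| = 34.5 and B on the +x side, so B = (34.50, 0.000). The tangent condition forces HB to be normal to PB, so H = B + (0, -6.9) = (34.50, -6.900). Since HA ⟂ AQ (tangency), |HQ| = √(6.9² + 39.0²) = 39.61 regardless of where A sits on A1. So Q lies on both circle(P, 38.02) and circle(H, 39.61); the below-PB intersection is Q = (8.757, -37.00). A is the foot of the tangent from Q: A = (28.56, -3.397).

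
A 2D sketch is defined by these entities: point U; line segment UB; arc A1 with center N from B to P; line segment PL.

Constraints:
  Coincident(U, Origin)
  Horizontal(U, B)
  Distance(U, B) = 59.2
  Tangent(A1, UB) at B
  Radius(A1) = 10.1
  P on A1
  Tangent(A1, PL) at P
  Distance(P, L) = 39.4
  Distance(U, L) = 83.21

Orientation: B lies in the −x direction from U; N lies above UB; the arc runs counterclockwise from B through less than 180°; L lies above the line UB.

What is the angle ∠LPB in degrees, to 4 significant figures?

122.7°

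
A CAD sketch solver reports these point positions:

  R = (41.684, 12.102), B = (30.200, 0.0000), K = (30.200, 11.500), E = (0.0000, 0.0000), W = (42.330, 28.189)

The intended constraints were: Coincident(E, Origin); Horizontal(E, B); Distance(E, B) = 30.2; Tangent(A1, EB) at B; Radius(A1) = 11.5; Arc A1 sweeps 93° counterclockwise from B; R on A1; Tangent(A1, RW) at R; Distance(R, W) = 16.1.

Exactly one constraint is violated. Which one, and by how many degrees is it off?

Tangent(A1, RW) at R — off by 5.30°.

E = (0.00, 0.00) ✓; E.y = 0.00, B.y = 0.00 ✓; |EB| = 30.20 ✓; ∠(KB, BE) = 90.00° ✓; |KB| = 11.50 ✓; bearing(K→R) − bearing(K→B) = 93.00° ✓; |KR| = 11.50 ✓; ∠(KR, RW) = 95.30° ✗; |RW| = 16.10 ✓.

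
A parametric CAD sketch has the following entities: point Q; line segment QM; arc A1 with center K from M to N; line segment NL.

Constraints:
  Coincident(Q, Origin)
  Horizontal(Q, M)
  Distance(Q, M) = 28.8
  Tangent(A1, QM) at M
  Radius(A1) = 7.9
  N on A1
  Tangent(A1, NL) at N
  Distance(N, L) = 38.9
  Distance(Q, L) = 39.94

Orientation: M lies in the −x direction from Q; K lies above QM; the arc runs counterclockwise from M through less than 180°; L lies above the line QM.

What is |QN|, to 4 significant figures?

22.13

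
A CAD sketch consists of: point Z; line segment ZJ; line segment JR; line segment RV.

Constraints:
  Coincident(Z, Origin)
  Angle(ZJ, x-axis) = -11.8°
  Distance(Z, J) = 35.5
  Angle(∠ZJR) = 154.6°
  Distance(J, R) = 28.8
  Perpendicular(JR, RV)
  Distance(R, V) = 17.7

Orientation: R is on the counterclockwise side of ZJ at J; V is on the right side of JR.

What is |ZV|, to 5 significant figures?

69.204

Z is at the origin; ZJ runs at -11.8° with length 35.5, so J = 35.5·(cos -11.8°, sin -11.8°) = (34.750, -7.2596). ∠ZJR = 154.6°, so JR runs at -11.8° + (180° − 154.6°) = 13.600° from the x-axis; with |JR| = 28.8, R = J + 28.8·(cos 13.600°, sin 13.600°) = (62.742, -0.48752). JR ⟂ RV; with |RV| = 17.7 on the right of JR, V = R + 17.7·(0.23514, -0.97196) = (66.904, -17.691). Then |ZV| = |V − Z| = 69.204.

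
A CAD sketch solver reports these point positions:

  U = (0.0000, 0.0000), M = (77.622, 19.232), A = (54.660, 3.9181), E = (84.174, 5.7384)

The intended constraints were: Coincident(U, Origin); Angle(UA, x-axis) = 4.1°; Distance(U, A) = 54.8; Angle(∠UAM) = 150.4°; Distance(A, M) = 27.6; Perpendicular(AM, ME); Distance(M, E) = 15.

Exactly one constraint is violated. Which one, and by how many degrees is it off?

Perpendicular(AM, ME) — off by 7.80°.

U = (0.00, 0.00) ✓; UA at 4.100° ✓; |UA| = 54.80 ✓; ∠UAM = 150.4° ✓; |AM| = 27.60 ✓; ∠(AM, ME) = 97.80° ✗; |ME| = 15.00 ✓.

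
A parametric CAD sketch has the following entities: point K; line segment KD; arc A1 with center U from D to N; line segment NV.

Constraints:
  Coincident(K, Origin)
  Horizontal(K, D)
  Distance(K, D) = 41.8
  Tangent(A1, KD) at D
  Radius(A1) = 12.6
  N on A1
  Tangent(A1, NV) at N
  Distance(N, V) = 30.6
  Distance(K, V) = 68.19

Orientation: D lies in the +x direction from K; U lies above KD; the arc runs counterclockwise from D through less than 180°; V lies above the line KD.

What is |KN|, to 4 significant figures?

56.03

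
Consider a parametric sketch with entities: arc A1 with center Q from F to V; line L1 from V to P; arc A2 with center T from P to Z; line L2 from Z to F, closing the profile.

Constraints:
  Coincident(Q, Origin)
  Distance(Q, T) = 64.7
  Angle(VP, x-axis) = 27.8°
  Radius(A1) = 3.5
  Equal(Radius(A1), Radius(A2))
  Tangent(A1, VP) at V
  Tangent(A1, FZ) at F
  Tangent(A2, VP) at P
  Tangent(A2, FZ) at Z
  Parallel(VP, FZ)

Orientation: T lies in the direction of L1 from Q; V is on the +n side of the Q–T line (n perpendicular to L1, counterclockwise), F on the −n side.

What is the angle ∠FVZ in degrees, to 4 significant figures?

83.83°

The slot axis is L1's direction at 27.8°, so u = (cos 27.8°, sin 27.8°) = (0.8846, 0.4664) and n = (−sin 27.8°, cos 27.8°) = (-0.4664, 0.8846). Q is at the origin and T lies 64.7 along u from Q, so T = 64.7·u = (57.23, 30.18). Tangency of A1 to both parallel lines with radius 3.5 puts V and F at Q ± 3.5·n: V = (-1.632, 3.096), F = (1.632, -3.096). Equal radii place P and Z the same way about T: P = T + 3.5·n = (55.60, 33.27), Z = T − 3.5·n = (58.86, 27.08). Then cos ∠FVZ = VF·VZ / (|VF||VZ|), giving 83.83°.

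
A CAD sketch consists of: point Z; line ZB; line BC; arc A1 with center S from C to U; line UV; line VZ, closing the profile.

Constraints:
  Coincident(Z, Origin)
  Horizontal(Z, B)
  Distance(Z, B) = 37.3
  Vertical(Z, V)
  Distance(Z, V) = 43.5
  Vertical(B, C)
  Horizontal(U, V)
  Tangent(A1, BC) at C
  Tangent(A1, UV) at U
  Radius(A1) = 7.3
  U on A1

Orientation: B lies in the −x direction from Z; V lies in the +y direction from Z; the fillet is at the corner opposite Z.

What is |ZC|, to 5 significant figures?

51.978

Z is at the origin; ZB is horizontal with |ZB| = 37.3 and B on the −x side, so B = (-37.300, 0.0000). Z and V share the same x with |ZV| = 43.5 and V on the +y side, so V = (0.0000, 43.500). The virtual corner opposite Z is at (-37.300, 43.500). Tangency of A1 to BC means the radius SC is perpendicular to BC and the tangent condition forces SU to be normal to UV, with radius 7.3, so the center S sits 7.3 in from both sides at S = (-30.000, 36.200). That places the tangent points at C = (-37.300, 36.200) on BC and U = (-30.000, 43.500) on UV. Then |ZC| = |C − Z| = 51.978.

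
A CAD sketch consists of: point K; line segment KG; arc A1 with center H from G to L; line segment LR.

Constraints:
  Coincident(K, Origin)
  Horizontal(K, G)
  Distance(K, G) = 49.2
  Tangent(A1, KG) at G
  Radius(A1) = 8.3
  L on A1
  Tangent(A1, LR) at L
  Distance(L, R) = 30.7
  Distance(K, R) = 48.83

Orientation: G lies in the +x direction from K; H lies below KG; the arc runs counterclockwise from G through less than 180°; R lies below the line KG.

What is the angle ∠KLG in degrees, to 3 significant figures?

134°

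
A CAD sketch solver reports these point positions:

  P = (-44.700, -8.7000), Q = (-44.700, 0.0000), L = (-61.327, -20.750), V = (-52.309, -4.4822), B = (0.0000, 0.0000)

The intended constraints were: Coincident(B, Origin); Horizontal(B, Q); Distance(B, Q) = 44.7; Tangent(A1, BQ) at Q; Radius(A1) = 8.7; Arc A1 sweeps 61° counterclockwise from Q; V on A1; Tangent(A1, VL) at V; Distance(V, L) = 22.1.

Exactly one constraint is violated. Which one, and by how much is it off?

Distance(V, L) = 22.1 — off by 3.50.

B = (0.00, 0.00) ✓; B.y = 0.00, Q.y = 0.00 ✓; |BQ| = 44.70 ✓; ∠(PQ, QB) = 90.00° ✓; |PQ| = 8.700 ✓; bearing(P→V) − bearing(P→Q) = 61.00° ✓; |PV| = 8.700 ✓; ∠(PV, VL) = 90.00° ✓; |VL| = 18.60 ✗.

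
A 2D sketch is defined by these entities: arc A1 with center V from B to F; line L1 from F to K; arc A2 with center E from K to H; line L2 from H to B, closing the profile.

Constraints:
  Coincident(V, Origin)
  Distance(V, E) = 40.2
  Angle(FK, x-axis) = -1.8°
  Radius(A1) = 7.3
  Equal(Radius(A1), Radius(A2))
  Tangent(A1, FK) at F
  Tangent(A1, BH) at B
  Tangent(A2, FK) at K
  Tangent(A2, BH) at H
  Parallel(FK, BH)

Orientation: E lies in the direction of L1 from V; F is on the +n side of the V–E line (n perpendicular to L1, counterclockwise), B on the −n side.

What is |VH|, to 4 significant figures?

40.86

Tangency of A1 to both parallel lines with radius 7.3 puts F and B at V ± 7.3·n: F = (0.2293, 7.296), B = (-0.2293, -7.296). Equal radii place K and H the same way about E: K = E + 7.3·n = (40.41, 6.034), H = E − 7.3·n = (39.95, -8.559). Then |VH| = |H − V| = 40.86.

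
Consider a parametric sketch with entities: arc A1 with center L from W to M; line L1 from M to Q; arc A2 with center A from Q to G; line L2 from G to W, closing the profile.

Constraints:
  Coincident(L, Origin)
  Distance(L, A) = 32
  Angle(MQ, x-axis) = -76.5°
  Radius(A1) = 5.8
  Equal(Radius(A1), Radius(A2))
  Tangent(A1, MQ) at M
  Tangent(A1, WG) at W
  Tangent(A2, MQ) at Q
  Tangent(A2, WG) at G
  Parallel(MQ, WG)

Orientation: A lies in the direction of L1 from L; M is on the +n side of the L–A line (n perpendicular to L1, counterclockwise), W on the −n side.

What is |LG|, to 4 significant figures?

32.52

The slot axis is L1's direction at -76.5°, so u = (cos -76.5°, sin -76.5°) = (0.2334, -0.9724) and n = (−sin -76.5°, cos -76.5°) = (0.9724, 0.2334). L is at the origin and A lies 32.0 along u from L, so A = 32.0·u = (7.470, -31.12). Tangency of A1 to both parallel lines with radius 5.8 puts M and W at L ± 5.8·n: M = (5.640, 1.354), W = (-5.640, -1.354). Equal radii place Q and G the same way about A: Q = A + 5.8·n = (13.11, -29.76), G = A − 5.8·n = (1.831, -32.47). Then |LG| = |G − L| = 32.52.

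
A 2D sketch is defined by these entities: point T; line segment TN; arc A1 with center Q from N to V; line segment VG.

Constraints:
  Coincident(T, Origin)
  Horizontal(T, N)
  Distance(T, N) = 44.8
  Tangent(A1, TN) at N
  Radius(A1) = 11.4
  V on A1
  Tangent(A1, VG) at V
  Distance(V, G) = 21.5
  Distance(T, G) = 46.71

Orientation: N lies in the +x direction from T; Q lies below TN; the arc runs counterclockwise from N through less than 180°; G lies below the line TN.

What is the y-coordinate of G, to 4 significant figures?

-32.82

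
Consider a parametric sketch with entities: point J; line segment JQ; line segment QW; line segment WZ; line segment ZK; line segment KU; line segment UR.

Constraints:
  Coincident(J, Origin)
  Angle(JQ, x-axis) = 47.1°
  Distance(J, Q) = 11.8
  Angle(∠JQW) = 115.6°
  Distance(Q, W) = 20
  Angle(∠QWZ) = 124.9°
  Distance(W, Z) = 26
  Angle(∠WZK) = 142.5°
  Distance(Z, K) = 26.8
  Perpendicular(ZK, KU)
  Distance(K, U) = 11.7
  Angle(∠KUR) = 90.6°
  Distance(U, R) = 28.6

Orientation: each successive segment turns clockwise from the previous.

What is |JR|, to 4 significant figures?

29.28

J is at the origin; JQ runs at 47.1° with length 11.8, so Q = (8.033, 8.644). ∠JQW = 115.6° gives QW at -17.30° from the x-axis; with |QW| = 20.0, W = (27.13, 2.697). ∠QWZ = 124.9° gives WZ at -72.40° from the x-axis; with |WZ| = 26.0, Z = (34.99, -22.09). ∠WZK = 142.5° gives ZK at -109.9° from the x-axis; with |ZK| = 26.8, K = (25.87, -47.29). The perpendicularity gives KU at right angles to ZK, so KU runs at 160.1°; with |KU| = 11.7, U = (14.87, -43.30). ∠KUR = 90.6° gives UR at 70.70° from the x-axis; with |UR| = 28.6, R = (24.32, -16.31). Then |JR| = |R − J| = 29.28.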